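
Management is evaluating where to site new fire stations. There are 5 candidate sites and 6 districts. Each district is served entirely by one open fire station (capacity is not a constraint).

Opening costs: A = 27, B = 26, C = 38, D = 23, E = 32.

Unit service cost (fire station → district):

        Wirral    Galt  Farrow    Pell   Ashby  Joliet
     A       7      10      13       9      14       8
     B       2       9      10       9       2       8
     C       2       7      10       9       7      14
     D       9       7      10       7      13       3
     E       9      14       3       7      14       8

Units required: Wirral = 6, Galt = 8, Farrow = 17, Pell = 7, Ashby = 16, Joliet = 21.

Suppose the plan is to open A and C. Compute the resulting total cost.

Total cost: 646

Each district is assigned to its cheapest site among the open ones.
{A, C}: Wirral→C 2·6=12, Galt→C 7·8=56, Farrow→C 10·17=170, Pell→A 9·7=63, Ashby→C 7·16=112, Joliet→A 8·21=168. Service 581; fixed 65; total 646.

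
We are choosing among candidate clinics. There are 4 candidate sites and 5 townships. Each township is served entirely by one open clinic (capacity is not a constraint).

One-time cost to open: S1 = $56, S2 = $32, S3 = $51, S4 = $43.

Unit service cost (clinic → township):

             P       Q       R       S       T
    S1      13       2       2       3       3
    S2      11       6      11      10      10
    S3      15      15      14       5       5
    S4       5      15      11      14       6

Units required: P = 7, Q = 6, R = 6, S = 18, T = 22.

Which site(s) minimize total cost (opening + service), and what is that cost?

For any fixed open set, each township goes to its cheapest open site; total = fixed + service.
{S1, S4}: P→S4 5·7=35, Q→S1 2·6=12, R→S1 2·6=12, S→S1 3·18=54, T→S1 3·22=66. Service 179; fixed 99; total 278.
{S1}: P→S1 13·7=91, Q→S1 2·6=12, R→S1 2·6=12, S→S1 3·18=54, T→S1 3·22=66. Service 235; fixed 56; total 291.
{S1, S2}: service 221 + fixed 88 = 309
{S1, S2, S3, S4}: P→S4 5·7=35, Q→S1 2·6=12, R→S1 2·6=12, S→S1 3·18=54, T→S1 3·22=66. Service 179; fixed 182; total 361.
(All 15 nonempty subsets were checked; S1 and S4 is lowest.)

Open S1 and S4; minimum total cost 278.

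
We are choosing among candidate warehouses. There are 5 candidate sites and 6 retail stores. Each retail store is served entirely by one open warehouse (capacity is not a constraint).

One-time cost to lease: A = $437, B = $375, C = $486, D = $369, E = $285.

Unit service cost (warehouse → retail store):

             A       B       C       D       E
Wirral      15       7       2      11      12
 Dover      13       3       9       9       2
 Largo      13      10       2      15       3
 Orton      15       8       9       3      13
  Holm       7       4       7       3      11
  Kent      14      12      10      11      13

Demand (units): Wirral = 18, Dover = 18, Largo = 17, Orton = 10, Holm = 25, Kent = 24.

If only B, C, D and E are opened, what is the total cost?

Each retail store is assigned to its cheapest site among the open ones.
{B, C, D, E}: Wirral→C 2·18=36, Dover→E 2·18=36, Largo→C 2·17=34, Orton→D 3·10=30, Holm→D 3·25=75, Kent→C 10·24=240. Service 451; fixed 1515; total 1966.

Total cost: 1966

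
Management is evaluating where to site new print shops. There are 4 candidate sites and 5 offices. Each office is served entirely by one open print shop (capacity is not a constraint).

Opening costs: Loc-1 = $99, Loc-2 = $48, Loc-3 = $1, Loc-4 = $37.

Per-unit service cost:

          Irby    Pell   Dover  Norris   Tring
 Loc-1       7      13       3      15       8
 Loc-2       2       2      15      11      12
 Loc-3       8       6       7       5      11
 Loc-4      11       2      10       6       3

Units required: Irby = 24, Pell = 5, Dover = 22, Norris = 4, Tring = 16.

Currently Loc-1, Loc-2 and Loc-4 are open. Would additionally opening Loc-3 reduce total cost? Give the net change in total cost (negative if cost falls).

Current service cost with {Loc-1, Loc-2, Loc-4}: 196.
Adding Loc-3: each office re-picks its cheapest; new service cost 192, saving 4.
Extra fixed cost: 1. Net change = 1 − 4 = -3.
(Totals: 380 → 377.)

Yes — net change −3 (cost falls by 3).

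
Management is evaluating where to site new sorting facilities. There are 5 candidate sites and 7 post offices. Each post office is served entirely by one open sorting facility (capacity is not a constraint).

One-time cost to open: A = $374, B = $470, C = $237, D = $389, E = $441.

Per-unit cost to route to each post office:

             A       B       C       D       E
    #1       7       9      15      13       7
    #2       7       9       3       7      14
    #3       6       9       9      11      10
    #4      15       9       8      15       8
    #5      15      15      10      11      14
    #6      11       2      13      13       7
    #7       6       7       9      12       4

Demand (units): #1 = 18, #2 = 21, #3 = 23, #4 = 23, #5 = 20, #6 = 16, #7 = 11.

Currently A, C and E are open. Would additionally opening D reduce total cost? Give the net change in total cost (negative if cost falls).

Current service cost with {A, C, E}: 867.
Adding D: each post office re-picks its cheapest; new service cost 867, saving 0.
Extra fixed cost: 389. Net change = 389 − 0 = 389.
(Totals: 1919 → 2308.)

No — net change +389 (cost rises by 389).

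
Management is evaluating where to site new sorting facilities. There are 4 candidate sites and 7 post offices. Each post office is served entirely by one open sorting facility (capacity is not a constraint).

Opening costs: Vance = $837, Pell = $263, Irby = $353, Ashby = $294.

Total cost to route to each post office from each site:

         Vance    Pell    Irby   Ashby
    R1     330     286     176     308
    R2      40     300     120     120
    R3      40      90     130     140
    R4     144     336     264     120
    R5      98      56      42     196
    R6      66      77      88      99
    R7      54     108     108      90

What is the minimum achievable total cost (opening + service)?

For any fixed open set, each post office goes to its cheapest open site; total = fixed + service.
{Irby}: R1→Irby 176, R2→Irby 120, R3→Irby 130, R4→Irby 264, R5→Irby 42, R6→Irby 88, R7→Irby 108. Service 928; fixed 353; total 1281.
{Ashby}: R1→Ashby 308, R2→Ashby 120, R3→Ashby 140, R4→Ashby 120, R5→Ashby 196, R6→Ashby 99, R7→Ashby 90. Service 1073; fixed 294; total 1367.
{Pell, Ashby}: service 839 + fixed 557 = 1396
{Vance, Pell, Irby, Ashby}: R1→Irby 176, R2→Vance 40, R3→Vance 40, R4→Ashby 120, R5→Irby 42, R6→Vance 66, R7→Vance 54. Service 538; fixed 1747; total 2285.
(All 15 nonempty subsets were checked; Irby only is lowest.)

Minimum total cost: 1281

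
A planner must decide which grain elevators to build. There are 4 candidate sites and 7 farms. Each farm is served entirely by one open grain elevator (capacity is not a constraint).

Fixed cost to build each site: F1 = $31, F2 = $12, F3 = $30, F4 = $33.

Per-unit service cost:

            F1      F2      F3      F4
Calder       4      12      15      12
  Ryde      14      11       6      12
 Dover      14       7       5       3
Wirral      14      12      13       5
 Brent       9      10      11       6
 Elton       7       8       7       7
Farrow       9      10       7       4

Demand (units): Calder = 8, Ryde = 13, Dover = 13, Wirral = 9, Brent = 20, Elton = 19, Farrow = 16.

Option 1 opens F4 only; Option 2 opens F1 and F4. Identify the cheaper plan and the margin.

Option 1: {F4}: Calder→F4 12·8=96, Ryde→F4 12·13=156, Dover→F4 3·13=39, Wirral→F4 5·9=45, Brent→F4 6·20=120, Elton→F4 7·19=133, Farrow→F4 4·16=64. Service 653; fixed 33; total 686.
Option 2: {F1, F4}: Calder→F1 4·8=32, Ryde→F4 12·13=156, Dover→F4 3·13=39, Wirral→F4 5·9=45, Brent→F4 6·20=120, Elton→F1 7·19=133, Farrow→F4 4·16=64. Service 589; fixed 64; total 653.
Difference: |686 − 653| = 33.

Option 2 is cheaper by 33.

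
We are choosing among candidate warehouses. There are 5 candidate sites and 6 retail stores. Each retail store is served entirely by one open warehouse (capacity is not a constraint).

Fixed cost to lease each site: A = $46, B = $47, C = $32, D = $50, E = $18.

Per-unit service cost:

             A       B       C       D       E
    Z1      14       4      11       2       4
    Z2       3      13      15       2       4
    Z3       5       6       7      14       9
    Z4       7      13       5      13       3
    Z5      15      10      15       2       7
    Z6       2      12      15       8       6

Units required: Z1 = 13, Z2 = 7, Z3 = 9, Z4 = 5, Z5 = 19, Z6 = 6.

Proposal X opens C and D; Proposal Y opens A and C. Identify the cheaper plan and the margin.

Proposal X is cheaper by 313.

Proposal X: {C, D}: Z1→D 2·13=26, Z2→D 2·7=14, Z3→C 7·9=63, Z4→C 5·5=25, Z5→D 2·19=38, Z6→D 8·6=48. Service 214; fixed 82; total 296.
Proposal Y: {A, C}: Z1→C 11·13=143, Z2→A 3·7=21, Z3→A 5·9=45, Z4→C 5·5=25, Z5→A 15·19=285, Z6→A 2·6=12. Service 531; fixed 78; total 609.
Difference: |296 − 609| = 313.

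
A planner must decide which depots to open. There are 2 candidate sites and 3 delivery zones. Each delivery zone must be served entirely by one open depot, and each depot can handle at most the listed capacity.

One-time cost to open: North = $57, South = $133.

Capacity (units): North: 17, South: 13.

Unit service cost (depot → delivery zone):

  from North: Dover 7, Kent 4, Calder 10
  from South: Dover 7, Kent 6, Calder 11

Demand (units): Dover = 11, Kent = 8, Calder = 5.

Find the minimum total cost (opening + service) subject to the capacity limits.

Minimum total cost: 349

Open {North, South}: Dover→South 7·11=77, Kent→North 4·8=32, Calder→North 10·5=50.
Loads: North carries 13/17, South carries 11/13. Service 159; fixed 190; total 349.
Next best feasible plan costs 365.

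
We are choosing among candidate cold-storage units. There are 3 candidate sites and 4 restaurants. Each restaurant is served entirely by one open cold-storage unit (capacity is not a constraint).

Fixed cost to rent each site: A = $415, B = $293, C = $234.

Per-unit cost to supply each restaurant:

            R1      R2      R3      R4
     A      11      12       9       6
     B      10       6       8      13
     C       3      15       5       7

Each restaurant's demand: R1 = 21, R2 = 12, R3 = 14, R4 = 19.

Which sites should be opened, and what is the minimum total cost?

Open C only; minimum total cost 680.

For any fixed open set, each restaurant goes to its cheapest open site; total = fixed + service.
{C}: R1→C 3·21=63, R2→C 15·12=180, R3→C 5·14=70, R4→C 7·19=133. Service 446; fixed 234; total 680.
{B, C}: service 338 + fixed 527 = 865
{B}: service 641 + fixed 293 = 934
{A, B, C}: service 319 + fixed 942 = 1261
No other subset beats 680.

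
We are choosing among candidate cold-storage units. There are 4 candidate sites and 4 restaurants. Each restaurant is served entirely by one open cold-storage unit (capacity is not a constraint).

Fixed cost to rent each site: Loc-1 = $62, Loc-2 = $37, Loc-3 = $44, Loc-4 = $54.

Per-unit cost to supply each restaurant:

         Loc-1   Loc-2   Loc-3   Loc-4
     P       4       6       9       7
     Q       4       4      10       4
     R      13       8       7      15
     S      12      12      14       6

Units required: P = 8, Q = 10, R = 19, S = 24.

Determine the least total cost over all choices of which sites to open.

Minimum total cost: 471

For any fixed open set, each restaurant goes to its cheapest open site; total = fixed + service.
{Loc-3, Loc-4}: P→Loc-4 7·8=56, Q→Loc-4 4·10=40, R→Loc-3 7·19=133, S→Loc-4 6·24=144. Service 373; fixed 98; total 471.
{Loc-2, Loc-4}: service 384 + fixed 91 = 475
{Loc-2, Loc-3, Loc-4}: P→Loc-2 6·8=48, Q→Loc-2 4·10=40, R→Loc-3 7·19=133, S→Loc-4 6·24=144. Service 365; fixed 135; total 500.
{Loc-1, Loc-2, Loc-3, Loc-4}: service 349 + fixed 197 = 546
(All 15 nonempty subsets were checked; Loc-3 and Loc-4 is lowest.)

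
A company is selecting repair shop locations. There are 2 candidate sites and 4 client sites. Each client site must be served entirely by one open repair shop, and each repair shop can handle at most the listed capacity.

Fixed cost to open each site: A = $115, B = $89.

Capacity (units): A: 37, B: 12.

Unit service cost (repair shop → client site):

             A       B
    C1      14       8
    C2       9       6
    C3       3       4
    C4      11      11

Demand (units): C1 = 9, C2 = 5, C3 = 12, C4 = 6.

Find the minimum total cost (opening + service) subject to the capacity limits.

Minimum total cost: 388

Open {A}: C1→A 14·9=126, C2→A 9·5=45, C3→A 3·12=36, C4→A 11·6=66.
Loads: A carries 32/37. Service 273; fixed 115; total 388.
Next best feasible plan costs 423.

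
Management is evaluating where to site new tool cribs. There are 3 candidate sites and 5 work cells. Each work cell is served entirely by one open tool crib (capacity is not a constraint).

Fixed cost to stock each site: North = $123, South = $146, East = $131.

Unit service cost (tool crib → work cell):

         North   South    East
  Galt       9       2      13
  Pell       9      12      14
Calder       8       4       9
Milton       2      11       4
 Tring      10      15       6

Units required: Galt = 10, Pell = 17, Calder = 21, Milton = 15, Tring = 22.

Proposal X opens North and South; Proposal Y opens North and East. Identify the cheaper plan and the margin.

Proposal X: {North, South}: Galt→South 2·10=20, Pell→North 9·17=153, Calder→South 4·21=84, Milton→North 2·15=30, Tring→North 10·22=220. Service 507; fixed 269; total 776.
Proposal Y: {North, East}: Galt→North 9·10=90, Pell→North 9·17=153, Calder→North 8·21=168, Milton→North 2·15=30, Tring→East 6·22=132. Service 573; fixed 254; total 827.
Difference: |776 − 827| = 51.

Proposal X is cheaper by 51.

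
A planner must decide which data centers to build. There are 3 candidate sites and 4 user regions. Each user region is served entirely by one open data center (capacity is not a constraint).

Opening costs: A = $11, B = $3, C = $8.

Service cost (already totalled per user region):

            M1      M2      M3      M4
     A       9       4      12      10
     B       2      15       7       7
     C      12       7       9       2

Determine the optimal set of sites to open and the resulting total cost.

For any fixed open set, each user region goes to its cheapest open site; total = fixed + service.
{B, C}: M1→B 2, M2→C 7, M3→B 7, M4→C 2. Service 18; fixed 11; total 29.
{A, B}: M1→B 2, M2→A 4, M3→B 7, M4→B 7. Service 20; fixed 14; total 34.
{B}: M1→B 2, M2→B 15, M3→B 7, M4→B 7. Service 31; fixed 3; total 34.
{A, B, C}: M1→B 2, M2→A 4, M3→B 7, M4→C 2. Service 15; fixed 22; total 37.
No other subset beats 29.

Open B and C; minimum total cost 29.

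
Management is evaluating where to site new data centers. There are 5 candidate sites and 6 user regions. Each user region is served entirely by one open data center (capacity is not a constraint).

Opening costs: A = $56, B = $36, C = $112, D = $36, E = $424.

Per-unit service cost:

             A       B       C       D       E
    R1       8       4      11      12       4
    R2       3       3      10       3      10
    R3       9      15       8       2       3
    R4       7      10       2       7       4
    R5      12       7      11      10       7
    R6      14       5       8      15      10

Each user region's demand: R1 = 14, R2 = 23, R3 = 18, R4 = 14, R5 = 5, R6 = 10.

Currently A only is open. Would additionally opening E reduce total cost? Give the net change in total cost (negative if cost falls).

Current service cost with {A}: 641.
Adding E: each user region re-picks its cheapest; new service cost 370, saving 271.
Extra fixed cost: 424. Net change = 424 − 271 = 153.
(Totals: 697 → 850.)

No — net change +153 (cost rises by 153).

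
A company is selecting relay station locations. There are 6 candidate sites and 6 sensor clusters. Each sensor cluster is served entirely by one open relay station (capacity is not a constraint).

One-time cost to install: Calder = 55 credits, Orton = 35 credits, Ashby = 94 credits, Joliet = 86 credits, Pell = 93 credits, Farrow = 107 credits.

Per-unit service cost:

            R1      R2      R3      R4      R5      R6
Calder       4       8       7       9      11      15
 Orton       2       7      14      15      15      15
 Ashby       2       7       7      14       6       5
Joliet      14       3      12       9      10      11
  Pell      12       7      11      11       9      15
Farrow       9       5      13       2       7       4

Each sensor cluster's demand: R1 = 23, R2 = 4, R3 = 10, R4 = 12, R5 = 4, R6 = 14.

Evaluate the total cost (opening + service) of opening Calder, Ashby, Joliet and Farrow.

Total cost: 574

Each sensor cluster is assigned to its cheapest site among the open ones.
{Calder, Ashby, Joliet, Farrow}: R1→Ashby 2·23=46, R2→Joliet 3·4=12, R3→Calder 7·10=70, R4→Farrow 2·12=24, R5→Ashby 6·4=24, R6→Farrow 4·14=56. Service 232; fixed 342; total 574.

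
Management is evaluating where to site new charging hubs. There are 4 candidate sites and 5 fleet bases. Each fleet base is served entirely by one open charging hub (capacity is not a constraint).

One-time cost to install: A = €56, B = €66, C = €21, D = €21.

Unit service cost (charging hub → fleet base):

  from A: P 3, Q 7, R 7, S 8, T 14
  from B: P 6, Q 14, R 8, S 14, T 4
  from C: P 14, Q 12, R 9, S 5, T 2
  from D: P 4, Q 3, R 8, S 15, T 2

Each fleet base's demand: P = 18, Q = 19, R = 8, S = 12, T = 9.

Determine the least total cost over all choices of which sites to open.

For any fixed open set, each fleet base goes to its cheapest open site; total = fixed + service.
{C, D}: P→D 4·18=72, Q→D 3·19=57, R→D 8·8=64, S→C 5·12=60, T→C 2·9=18. Service 271; fixed 42; total 313.
{A, C, D}: service 245 + fixed 98 = 343
{A, D}: P→A 3·18=54, Q→D 3·19=57, R→A 7·8=56, S→A 8·12=96, T→D 2·9=18. Service 281; fixed 77; total 358.
{A, B, C, D}: service 245 + fixed 164 = 409
No other subset beats 313.

Minimum total cost: 313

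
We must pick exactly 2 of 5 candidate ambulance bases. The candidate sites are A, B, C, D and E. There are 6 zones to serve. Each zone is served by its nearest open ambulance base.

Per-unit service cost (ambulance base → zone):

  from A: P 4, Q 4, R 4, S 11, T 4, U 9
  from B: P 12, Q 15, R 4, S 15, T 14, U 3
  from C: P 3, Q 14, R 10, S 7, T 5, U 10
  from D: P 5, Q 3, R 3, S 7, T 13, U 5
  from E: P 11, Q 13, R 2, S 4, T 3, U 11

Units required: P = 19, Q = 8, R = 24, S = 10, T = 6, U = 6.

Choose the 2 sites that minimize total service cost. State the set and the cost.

Choose D and E; total service cost 255.

With exactly 2 open, each zone uses its cheapest among the chosen.
{D, E}: P→D 5·19=95, Q→D 3·8=24, R→E 2·24=48, S→E 4·10=40, T→E 3·6=18, U→D 5·6=30. Service cost 255.
{A, E}: service cost 268
{C, D}: service cost 283
Among all 10 size-2 choices, {D, E} is lowest.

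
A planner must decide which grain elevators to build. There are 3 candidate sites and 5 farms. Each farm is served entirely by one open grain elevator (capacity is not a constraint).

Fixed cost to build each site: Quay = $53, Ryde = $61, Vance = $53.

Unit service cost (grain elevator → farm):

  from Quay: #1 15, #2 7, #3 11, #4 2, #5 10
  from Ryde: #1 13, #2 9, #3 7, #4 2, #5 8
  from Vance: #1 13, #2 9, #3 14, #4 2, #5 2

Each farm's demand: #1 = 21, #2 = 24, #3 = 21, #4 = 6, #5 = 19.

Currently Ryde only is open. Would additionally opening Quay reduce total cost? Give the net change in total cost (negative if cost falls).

No — net change +5 (cost rises by 5).

Current service cost with {Ryde}: 800.
Adding Quay: each farm re-picks its cheapest; new service cost 752, saving 48.
Extra fixed cost: 53. Net change = 53 − 48 = 5.
(Totals: 861 → 866.)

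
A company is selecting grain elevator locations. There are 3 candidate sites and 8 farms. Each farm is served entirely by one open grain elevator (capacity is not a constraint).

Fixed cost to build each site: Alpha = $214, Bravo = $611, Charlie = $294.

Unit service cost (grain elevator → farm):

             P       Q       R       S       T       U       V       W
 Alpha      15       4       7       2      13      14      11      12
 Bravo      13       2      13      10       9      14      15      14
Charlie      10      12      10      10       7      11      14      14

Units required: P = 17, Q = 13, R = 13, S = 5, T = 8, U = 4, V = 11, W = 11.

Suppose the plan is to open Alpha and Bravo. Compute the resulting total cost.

Each farm is assigned to its cheapest site among the open ones.
{Alpha, Bravo}: P→Bravo 13·17=221, Q→Bravo 2·13=26, R→Alpha 7·13=91, S→Alpha 2·5=10, T→Bravo 9·8=72, U→Alpha 14·4=56, V→Alpha 11·11=121, W→Alpha 12·11=132. Service 729; fixed 825; total 1554.

Total cost: 1554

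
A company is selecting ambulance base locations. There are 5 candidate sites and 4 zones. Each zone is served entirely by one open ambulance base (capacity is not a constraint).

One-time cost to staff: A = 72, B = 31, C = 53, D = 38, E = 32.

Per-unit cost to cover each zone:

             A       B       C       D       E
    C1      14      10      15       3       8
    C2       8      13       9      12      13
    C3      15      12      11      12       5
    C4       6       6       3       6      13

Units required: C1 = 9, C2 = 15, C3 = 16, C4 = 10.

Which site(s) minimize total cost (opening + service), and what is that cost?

Open C, D and E; minimum total cost 395.

For any fixed open set, each zone goes to its cheapest open site; total = fixed + service.
{C, D, E}: C1→D 3·9=27, C2→C 9·15=135, C3→E 5·16=80, C4→C 3·10=30. Service 272; fixed 123; total 395.
{C, E}: service 317 + fixed 85 = 402
{D, E}: service 347 + fixed 70 = 417
{A, B, C, D, E}: service 257 + fixed 226 = 483
No other subset beats 395.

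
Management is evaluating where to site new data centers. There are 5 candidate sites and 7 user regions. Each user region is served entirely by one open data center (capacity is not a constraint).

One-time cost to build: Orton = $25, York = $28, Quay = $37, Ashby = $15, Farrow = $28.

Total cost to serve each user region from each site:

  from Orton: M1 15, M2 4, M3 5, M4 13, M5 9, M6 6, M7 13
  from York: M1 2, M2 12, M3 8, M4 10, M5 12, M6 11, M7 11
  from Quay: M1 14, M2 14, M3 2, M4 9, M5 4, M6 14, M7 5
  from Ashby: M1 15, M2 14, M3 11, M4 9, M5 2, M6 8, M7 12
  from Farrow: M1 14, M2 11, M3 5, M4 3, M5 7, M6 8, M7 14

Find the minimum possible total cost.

For any fixed open set, each user region goes to its cheapest open site; total = fixed + service.
{Ashby}: M1→Ashby 15, M2→Ashby 14, M3→Ashby 11, M4→Ashby 9, M5→Ashby 2, M6→Ashby 8, M7→Ashby 12. Service 71; fixed 15; total 86.
{Orton}: service 65 + fixed 25 = 90
{Farrow}: service 62 + fixed 28 = 90
{Orton, York, Quay, Ashby, Farrow}: M1→York 2, M2→Orton 4, M3→Quay 2, M4→Farrow 3, M5→Ashby 2, M6→Orton 6, M7→Quay 5. Service 24; fixed 133; total 157.
No other subset beats 86.

Minimum total cost: 86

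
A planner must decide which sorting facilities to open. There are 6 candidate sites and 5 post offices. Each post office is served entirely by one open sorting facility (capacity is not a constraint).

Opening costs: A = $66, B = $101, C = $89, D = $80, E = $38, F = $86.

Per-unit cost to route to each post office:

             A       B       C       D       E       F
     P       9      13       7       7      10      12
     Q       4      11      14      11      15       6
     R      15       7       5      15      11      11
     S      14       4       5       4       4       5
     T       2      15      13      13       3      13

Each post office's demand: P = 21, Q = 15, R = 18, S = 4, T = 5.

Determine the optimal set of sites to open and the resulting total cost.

Open A and C; minimum total cost 482.

For any fixed open set, each post office goes to its cheapest open site; total = fixed + service.
{A, C}: P→C 7·21=147, Q→A 4·15=60, R→C 5·18=90, S→C 5·4=20, T→A 2·5=10. Service 327; fixed 155; total 482.
{A, C, E}: P→C 7·21=147, Q→A 4·15=60, R→C 5·18=90, S→E 4·4=16, T→A 2·5=10. Service 323; fixed 193; total 516.
{A, C, D}: service 323 + fixed 235 = 558
{A, B, C, D, E, F}: service 323 + fixed 460 = 783
No other subset beats 482.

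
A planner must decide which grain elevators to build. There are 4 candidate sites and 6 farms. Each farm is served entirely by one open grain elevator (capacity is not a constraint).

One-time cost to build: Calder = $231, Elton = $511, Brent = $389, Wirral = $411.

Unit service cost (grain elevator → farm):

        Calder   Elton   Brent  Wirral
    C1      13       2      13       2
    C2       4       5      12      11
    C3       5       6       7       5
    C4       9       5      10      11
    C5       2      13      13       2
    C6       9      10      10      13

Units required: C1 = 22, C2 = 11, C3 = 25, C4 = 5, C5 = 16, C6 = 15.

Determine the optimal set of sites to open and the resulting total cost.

For any fixed open set, each farm goes to its cheapest open site; total = fixed + service.
{Calder}: C1→Calder 13·22=286, C2→Calder 4·11=44, C3→Calder 5·25=125, C4→Calder 9·5=45, C5→Calder 2·16=32, C6→Calder 9·15=135. Service 667; fixed 231; total 898.
{Wirral}: C1→Wirral 2·22=44, C2→Wirral 11·11=121, C3→Wirral 5·25=125, C4→Wirral 11·5=55, C5→Wirral 2·16=32, C6→Wirral 13·15=195. Service 572; fixed 411; total 983.
{Calder, Wirral}: service 425 + fixed 642 = 1067
{Calder, Elton, Brent, Wirral}: service 405 + fixed 1542 = 1947
No other subset beats 898.

Open Calder only; minimum total cost 898.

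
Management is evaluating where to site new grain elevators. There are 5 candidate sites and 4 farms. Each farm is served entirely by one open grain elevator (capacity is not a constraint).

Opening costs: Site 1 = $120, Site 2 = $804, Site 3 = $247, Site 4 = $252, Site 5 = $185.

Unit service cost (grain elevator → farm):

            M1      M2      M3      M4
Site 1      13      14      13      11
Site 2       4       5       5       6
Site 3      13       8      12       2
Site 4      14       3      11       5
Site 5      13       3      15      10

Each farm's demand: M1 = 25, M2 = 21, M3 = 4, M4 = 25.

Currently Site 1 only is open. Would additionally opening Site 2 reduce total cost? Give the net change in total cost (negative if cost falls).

No — net change +233 (cost rises by 233).

Current service cost with {Site 1}: 946.
Adding Site 2: each farm re-picks its cheapest; new service cost 375, saving 571.
Extra fixed cost: 804. Net change = 804 − 571 = 233.
(Totals: 1066 → 1299.)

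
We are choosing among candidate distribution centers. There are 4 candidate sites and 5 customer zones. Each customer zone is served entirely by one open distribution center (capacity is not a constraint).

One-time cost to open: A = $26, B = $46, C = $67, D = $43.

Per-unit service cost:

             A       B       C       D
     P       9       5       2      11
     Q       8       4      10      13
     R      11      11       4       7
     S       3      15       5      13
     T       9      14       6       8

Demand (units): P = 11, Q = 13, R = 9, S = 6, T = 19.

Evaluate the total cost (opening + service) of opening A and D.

Each customer zone is assigned to its cheapest site among the open ones.
{A, D}: P→A 9·11=99, Q→A 8·13=104, R→D 7·9=63, S→A 3·6=18, T→D 8·19=152. Service 436; fixed 69; total 505.

Total cost: 505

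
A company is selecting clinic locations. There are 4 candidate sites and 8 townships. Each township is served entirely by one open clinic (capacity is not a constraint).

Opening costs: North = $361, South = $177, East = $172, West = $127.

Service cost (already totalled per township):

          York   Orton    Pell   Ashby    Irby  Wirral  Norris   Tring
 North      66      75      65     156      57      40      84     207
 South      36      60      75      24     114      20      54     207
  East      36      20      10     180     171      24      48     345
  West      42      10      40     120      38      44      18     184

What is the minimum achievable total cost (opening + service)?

Minimum total cost: 623

For any fixed open set, each township goes to its cheapest open site; total = fixed + service.
{West}: York→West 42, Orton→West 10, Pell→West 40, Ashby→West 120, Irby→West 38, Wirral→West 44, Norris→West 18, Tring→West 184. Service 496; fixed 127; total 623.
{South, West}: York→South 36, Orton→West 10, Pell→West 40, Ashby→South 24, Irby→West 38, Wirral→South 20, Norris→West 18, Tring→West 184. Service 370; fixed 304; total 674.
{East, West}: service 440 + fixed 299 = 739
{North, South, East, West}: service 340 + fixed 837 = 1177
(All 15 nonempty subsets were checked; West only is lowest.)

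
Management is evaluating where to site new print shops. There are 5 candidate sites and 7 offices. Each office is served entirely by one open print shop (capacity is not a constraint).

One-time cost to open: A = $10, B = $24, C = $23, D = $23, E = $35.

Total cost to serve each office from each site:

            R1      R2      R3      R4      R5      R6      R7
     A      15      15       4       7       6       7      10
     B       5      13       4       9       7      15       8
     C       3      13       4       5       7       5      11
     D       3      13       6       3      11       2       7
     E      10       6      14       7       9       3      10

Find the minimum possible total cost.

Minimum total cost: 68

For any fixed open set, each office goes to its cheapest open site; total = fixed + service.
{D}: R1→D 3, R2→D 13, R3→D 6, R4→D 3, R5→D 11, R6→D 2, R7→D 7. Service 45; fixed 23; total 68.
{A, D}: service 38 + fixed 33 = 71
{C}: R1→C 3, R2→C 13, R3→C 4, R4→C 5, R5→C 7, R6→C 5, R7→C 11. Service 48; fixed 23; total 71.
{A, B, C, D, E}: service 31 + fixed 115 = 146
No other subset beats 68.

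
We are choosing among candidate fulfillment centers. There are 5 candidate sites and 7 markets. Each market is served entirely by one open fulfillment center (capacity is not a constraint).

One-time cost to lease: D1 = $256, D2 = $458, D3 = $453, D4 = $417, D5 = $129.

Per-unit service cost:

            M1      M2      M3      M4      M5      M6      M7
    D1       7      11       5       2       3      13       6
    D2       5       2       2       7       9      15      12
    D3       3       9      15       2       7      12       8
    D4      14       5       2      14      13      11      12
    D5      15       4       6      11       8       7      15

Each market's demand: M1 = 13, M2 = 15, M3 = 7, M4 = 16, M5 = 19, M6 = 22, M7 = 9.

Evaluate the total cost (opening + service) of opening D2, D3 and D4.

Each market is assigned to its cheapest site among the open ones.
{D2, D3, D4}: M1→D3 3·13=39, M2→D2 2·15=30, M3→D2 2·7=14, M4→D3 2·16=32, M5→D3 7·19=133, M6→D4 11·22=242, M7→D3 8·9=72. Service 562; fixed 1328; total 1890.

Total cost: 1890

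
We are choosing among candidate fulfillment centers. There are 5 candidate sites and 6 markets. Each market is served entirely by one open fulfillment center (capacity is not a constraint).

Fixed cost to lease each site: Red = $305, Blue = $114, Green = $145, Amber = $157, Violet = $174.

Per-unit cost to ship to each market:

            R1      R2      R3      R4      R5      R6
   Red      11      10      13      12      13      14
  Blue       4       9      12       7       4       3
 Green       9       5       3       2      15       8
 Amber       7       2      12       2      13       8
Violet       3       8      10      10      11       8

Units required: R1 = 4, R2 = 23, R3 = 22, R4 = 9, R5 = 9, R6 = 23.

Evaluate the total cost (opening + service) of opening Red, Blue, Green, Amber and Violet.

Total cost: 1142

Each market is assigned to its cheapest site among the open ones.
{Red, Blue, Green, Amber, Violet}: R1→Violet 3·4=12, R2→Amber 2·23=46, R3→Green 3·22=66, R4→Green 2·9=18, R5→Blue 4·9=36, R6→Blue 3·23=69. Service 247; fixed 895; total 1142.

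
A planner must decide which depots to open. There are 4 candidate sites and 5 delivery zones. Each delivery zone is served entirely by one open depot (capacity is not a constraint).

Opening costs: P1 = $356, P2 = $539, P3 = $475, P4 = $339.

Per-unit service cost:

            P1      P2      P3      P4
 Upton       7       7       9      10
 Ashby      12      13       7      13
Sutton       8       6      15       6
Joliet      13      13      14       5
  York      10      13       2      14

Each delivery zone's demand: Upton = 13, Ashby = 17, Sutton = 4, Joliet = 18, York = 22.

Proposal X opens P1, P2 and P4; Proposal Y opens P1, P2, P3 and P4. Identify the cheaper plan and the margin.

Proposal X is cheaper by 214.

Proposal X: {P1, P2, P4}: Upton→P1 7·13=91, Ashby→P1 12·17=204, Sutton→P2 6·4=24, Joliet→P4 5·18=90, York→P1 10·22=220. Service 629; fixed 1234; total 1863.
Proposal Y: {P1, P2, P3, P4}: Upton→P1 7·13=91, Ashby→P3 7·17=119, Sutton→P2 6·4=24, Joliet→P4 5·18=90, York→P3 2·22=44. Service 368; fixed 1709; total 2077.
Difference: |1863 − 2077| = 214.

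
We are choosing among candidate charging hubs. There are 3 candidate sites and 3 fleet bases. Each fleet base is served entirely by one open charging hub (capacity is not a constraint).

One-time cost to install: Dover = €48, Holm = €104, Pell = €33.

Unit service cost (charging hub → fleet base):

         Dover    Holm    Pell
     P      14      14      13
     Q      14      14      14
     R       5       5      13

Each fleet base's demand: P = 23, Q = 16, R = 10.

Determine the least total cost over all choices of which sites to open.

Minimum total cost: 644

For any fixed open set, each fleet base goes to its cheapest open site; total = fixed + service.
{Dover}: P→Dover 14·23=322, Q→Dover 14·16=224, R→Dover 5·10=50. Service 596; fixed 48; total 644.
{Dover, Pell}: service 573 + fixed 81 = 654
{Pell}: service 653 + fixed 33 = 686
{Dover, Holm, Pell}: service 573 + fixed 185 = 758
(All 7 nonempty subsets were checked; Dover only is lowest.)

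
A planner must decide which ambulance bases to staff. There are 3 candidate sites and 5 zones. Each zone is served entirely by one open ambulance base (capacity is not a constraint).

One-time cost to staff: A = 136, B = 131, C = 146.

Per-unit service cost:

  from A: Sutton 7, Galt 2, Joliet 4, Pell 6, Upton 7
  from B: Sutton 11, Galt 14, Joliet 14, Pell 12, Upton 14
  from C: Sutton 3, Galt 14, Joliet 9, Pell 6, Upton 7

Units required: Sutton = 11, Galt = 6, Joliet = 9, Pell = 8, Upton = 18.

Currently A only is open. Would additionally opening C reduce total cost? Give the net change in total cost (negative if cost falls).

Current service cost with {A}: 299.
Adding C: each zone re-picks its cheapest; new service cost 255, saving 44.
Extra fixed cost: 146. Net change = 146 − 44 = 102.
(Totals: 435 → 537.)

No — net change +102 (cost rises by 102).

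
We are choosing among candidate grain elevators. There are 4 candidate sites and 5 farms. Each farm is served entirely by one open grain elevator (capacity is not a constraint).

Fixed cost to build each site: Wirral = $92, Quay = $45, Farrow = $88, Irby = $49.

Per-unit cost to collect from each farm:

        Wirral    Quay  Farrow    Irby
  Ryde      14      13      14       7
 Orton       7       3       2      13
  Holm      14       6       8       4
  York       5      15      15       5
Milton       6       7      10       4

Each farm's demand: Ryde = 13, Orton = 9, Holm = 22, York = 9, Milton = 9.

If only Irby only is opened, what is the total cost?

Total cost: 426

Each farm is assigned to its cheapest site among the open ones.
{Irby}: Ryde→Irby 7·13=91, Orton→Irby 13·9=117, Holm→Irby 4·22=88, York→Irby 5·9=45, Milton→Irby 4·9=36. Service 377; fixed 49; total 426.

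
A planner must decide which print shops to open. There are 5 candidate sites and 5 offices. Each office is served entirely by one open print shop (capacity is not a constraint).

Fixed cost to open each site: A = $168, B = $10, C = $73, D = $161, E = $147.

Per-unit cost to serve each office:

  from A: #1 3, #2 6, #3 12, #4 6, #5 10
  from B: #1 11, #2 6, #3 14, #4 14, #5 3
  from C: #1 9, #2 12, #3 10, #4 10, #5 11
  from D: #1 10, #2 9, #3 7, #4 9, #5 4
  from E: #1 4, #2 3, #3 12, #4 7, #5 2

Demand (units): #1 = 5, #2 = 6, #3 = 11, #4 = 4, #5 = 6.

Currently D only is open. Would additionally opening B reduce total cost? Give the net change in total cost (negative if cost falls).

Current service cost with {D}: 241.
Adding B: each office re-picks its cheapest; new service cost 217, saving 24.
Extra fixed cost: 10. Net change = 10 − 24 = -14.
(Totals: 402 → 388.)

Yes — net change −14 (cost falls by 14).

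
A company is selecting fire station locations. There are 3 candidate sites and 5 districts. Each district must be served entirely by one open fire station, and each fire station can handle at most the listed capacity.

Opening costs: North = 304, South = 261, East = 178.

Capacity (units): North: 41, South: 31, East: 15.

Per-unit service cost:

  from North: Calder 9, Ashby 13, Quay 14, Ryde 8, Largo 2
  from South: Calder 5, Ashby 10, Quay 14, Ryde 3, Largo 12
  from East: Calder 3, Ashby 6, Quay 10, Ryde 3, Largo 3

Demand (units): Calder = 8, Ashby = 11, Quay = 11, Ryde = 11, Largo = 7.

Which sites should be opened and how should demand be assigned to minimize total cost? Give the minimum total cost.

Minimum total cost: 876

Open {North, East}: Calder→North 9·8=72, Ashby→East 6·11=66, Quay→North 14·11=154, Ryde→North 8·11=88, Largo→North 2·7=14.
Loads: North carries 37/41, East carries 11/15. Service 394; fixed 482; total 876.
Next best feasible plan costs 898.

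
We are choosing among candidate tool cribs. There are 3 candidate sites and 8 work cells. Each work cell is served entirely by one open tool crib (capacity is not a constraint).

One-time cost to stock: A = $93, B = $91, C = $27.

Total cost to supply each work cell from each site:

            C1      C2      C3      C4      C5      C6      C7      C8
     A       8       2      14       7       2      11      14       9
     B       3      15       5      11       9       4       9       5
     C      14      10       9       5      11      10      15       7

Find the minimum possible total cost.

Minimum total cost: 108

For any fixed open set, each work cell goes to its cheapest open site; total = fixed + service.
{C}: C1→C 14, C2→C 10, C3→C 9, C4→C 5, C5→C 11, C6→C 10, C7→C 15, C8→C 7. Service 81; fixed 27; total 108.
{B}: C1→B 3, C2→B 15, C3→B 5, C4→B 11, C5→B 9, C6→B 4, C7→B 9, C8→B 5. Service 61; fixed 91; total 152.
{A}: service 67 + fixed 93 = 160
{A, B, C}: C1→B 3, C2→A 2, C3→B 5, C4→C 5, C5→A 2, C6→B 4, C7→B 9, C8→B 5. Service 35; fixed 211; total 246.
No other subset beats 108.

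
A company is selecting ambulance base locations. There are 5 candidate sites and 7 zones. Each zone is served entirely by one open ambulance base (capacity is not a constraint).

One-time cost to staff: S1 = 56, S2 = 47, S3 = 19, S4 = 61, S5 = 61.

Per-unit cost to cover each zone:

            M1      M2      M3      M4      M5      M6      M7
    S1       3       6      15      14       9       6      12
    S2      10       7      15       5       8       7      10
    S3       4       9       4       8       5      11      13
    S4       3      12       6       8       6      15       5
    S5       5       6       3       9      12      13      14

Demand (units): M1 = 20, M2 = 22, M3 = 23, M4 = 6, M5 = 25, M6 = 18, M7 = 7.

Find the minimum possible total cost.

Minimum total cost: 724

For any fixed open set, each zone goes to its cheapest open site; total = fixed + service.
{S1, S3}: M1→S1 3·20=60, M2→S1 6·22=132, M3→S3 4·23=92, M4→S3 8·6=48, M5→S3 5·25=125, M6→S1 6·18=108, M7→S1 12·7=84. Service 649; fixed 75; total 724.
{S1, S3, S4}: service 600 + fixed 136 = 736
{S1, S2, S3}: M1→S1 3·20=60, M2→S1 6·22=132, M3→S3 4·23=92, M4→S2 5·6=30, M5→S3 5·25=125, M6→S1 6·18=108, M7→S2 10·7=70. Service 617; fixed 122; total 739.
{S1, S2, S3, S4, S5}: M1→S1 3·20=60, M2→S1 6·22=132, M3→S5 3·23=69, M4→S2 5·6=30, M5→S3 5·25=125, M6→S1 6·18=108, M7→S4 5·7=35. Service 559; fixed 244; total 803.
No other subset beats 724.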